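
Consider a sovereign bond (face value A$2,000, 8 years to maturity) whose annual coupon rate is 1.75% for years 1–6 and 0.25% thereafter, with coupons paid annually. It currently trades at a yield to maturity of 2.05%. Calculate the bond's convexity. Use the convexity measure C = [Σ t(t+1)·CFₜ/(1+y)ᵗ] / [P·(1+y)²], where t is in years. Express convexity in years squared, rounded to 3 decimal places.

63.792

With y = 0.0205:
  t   CF        PV=CF/(1+0.0205)^t    t·PV        t(t+1)·PV
  1        35.00        34.2969        34.2969          68.5938
  2        35.00        33.6080        67.2159         201.6477
  3        35.00        32.9328        98.7985         395.1939
  4        35.00        32.2713       129.0851         645.4253
  5        35.00        31.6230       158.1150         948.6898
  6        35.00        30.9877       185.9265       1,301.4853
  7         5.00         4.3379        30.3653         242.9221
  8     2,005.00     1,704.5522    13,636.4176     122,727.7581
  Σ                  1,904.6098    14,340.2206     126,531.7162
P = 1,904.6098.
Convexity = Σ t(t+1)·PV / [P·(1+y)²] = 126,531.7162 / (1,904.6098 × 1.041420) = 63.79217.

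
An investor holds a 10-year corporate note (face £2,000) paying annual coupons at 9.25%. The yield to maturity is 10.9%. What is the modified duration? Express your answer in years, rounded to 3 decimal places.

6.099 years

Periodic yield y = 0.109. First find Macaulay duration:
  t   CF        PV=CF/(1+0.109)^t    t·PV
  1       185.00       166.8170       166.8170
  2       185.00       150.4211       300.8421
  3       185.00       135.6367       406.9100
  4       185.00       122.3054       489.2215
  5       185.00       110.2844       551.4219
  6       185.00        99.4449       596.6693
  7       185.00        89.6708       627.6954
  8       185.00        80.8573       646.8586
  9       185.00        72.9101       656.1911
  10    2,185.00       776.4902     7,764.9020
  Σ                  1,804.8377    12,207.5288
P = 1,804.8377; Macaulay duration = 12,207.5288 / 1,804.8377 = 6.76378 years.
Modified duration = D_Mac / (1 + y) = 6.76378 / 1.109 = 6.09899 years.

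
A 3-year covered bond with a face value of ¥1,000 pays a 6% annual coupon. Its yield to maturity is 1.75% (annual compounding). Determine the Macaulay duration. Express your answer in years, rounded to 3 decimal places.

Periodic yield y = 0.0175. Discount each cash flow and weight by its year:
  t   CF        PV=CF/(1+0.0175)^t    t·PV
  1        60.00        58.9681        58.9681
  2        60.00        57.9539       115.9077
  3     1,060.00     1,006.2424     3,018.7272
  Σ                  1,123.1643     3,193.6030
Price P = Σ PV = 1,123.1643.
Macaulay duration = Σ(t·PV) / P = 3,193.6030 / 1,123.1643 = 2.84340 years.

2.843 years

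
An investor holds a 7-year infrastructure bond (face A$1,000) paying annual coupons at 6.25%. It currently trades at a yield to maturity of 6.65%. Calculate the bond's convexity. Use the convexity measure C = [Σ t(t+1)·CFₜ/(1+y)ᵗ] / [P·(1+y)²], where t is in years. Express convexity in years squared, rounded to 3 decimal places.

38.727

With y = 0.0665:
  t   CF        PV=CF/(1+0.0665)^t    t·PV        t(t+1)·PV
  1        62.50        58.6029        58.6029         117.2058
  2        62.50        54.9488       109.8976         329.6929
  3        62.50        51.5226       154.5677         618.2707
  4        62.50        48.3099       193.2398         966.1990
  5        62.50        45.2977       226.4883       1,358.9296
  6        62.50        42.4732       254.8391       1,783.8739
  7     1,062.50       677.0222     4,739.1555      37,913.2441
  Σ                    978.1773     5,736.7909      43,087.4160
P = 978.1773.
Convexity = Σ t(t+1)·PV / [P·(1+y)²] = 43,087.4160 / (978.1773 × 1.137422) = 38.72676.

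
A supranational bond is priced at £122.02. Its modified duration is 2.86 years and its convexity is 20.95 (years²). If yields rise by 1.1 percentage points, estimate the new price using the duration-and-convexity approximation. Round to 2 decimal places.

£118.34

Duration effect: -D_mod·Δy = -2.86 × (+0.011) = -0.031460
Convexity effect: ½·C·(Δy)² = 0.5 × 20.95 × (0.011)² = +0.001267475
ΔP/P ≈ -0.031460 + 0.001267475 = -0.030192525
New price ≈ 122.02 × (1 - 0.030192525) = 118.3359080995.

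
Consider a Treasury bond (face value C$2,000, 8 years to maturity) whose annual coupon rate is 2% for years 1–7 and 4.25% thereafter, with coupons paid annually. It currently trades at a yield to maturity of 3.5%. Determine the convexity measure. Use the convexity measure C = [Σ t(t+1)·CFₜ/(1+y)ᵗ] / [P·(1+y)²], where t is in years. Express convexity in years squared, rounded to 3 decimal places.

61.064

With y = 0.035:
  t   CF        PV=CF/(1+0.035)^t    t·PV        t(t+1)·PV
  1        40.00        38.6473        38.6473          77.2947
  2        40.00        37.3404        74.6809         224.0426
  3        40.00        36.0777       108.2331         432.9325
  4        40.00        34.8577       139.4308         697.1538
  5        40.00        33.6789       168.3946       1,010.3678
  6        40.00        32.5400       195.2402       1,366.6811
  7        40.00        31.4396       220.0775       1,760.6198
  8     2,085.00     1,583.3731    12,666.9848     114,002.8628
  Σ                  1,827.9549    13,611.6891     119,571.9550
P = 1,827.9549.
Convexity = Σ t(t+1)·PV / [P·(1+y)²] = 119,571.9550 / (1,827.9549 × 1.071225) = 61.06371.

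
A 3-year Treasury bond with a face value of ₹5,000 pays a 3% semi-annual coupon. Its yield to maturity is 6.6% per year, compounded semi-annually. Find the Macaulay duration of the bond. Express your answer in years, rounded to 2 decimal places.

2.88 years

Periodic yield y = 0.033. Discount each cash flow and weight by its period:
  t   CF        PV=CF/(1+0.033)^t    t·PV
  1        75.00        72.6041        72.6041
  2        75.00        70.2847       140.5693
  3        75.00        68.0394       204.1181
  4        75.00        65.8658       263.4632
  5        75.00        63.7617       318.8083
  6     5,075.00     4,176.7080    25,060.2482
  Σ                  4,517.2636    26,059.8113
Price P = Σ PV = 4,517.2636.
Macaulay duration = Σ(t·PV) / P = 26,059.8113 / 4,517.2636 = 5.76894 half-year periods.
In years: 5.76894 / 2 = 2.88447 years.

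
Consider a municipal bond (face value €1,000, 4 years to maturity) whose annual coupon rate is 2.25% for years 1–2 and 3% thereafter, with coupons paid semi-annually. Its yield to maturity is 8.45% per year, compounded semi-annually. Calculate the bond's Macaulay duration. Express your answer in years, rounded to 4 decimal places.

Periodic yield y = 0.04225. Discount each cash flow and weight by its period:
  t   CF        PV=CF/(1+0.04225)^t    t·PV
  1        11.25        10.7940        10.7940
  2        11.25        10.3564        20.7128
  3        11.25         9.9366        29.8097
  4        11.25         9.5338        38.1351
  5        15.00        12.1964        60.9820
  6        15.00        11.7020        70.2120
  7        15.00        11.2276        78.5934
  8     1,015.00       728.9384     5,831.5070
  Σ                    804.6851     6,140.7459
Price P = Σ PV = 804.6851.
Macaulay duration = Σ(t·PV) / P = 6,140.7459 / 804.6851 = 7.63124 half-year periods.
In years: 7.63124 / 2 = 3.81562 years.

3.8156 years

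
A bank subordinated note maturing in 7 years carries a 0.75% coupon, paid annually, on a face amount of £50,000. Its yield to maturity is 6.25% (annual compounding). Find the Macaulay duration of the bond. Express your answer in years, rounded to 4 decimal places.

Periodic yield y = 0.0625. Discount each cash flow and weight by its year:
  t   CF        PV=CF/(1+0.0625)^t    t·PV
  1       375.00       352.9412       352.9412
  2       375.00       332.1799       664.3599
  3       375.00       312.6399       937.9198
  4       375.00       294.2494     1,176.9974
  5       375.00       276.9406     1,384.7028
  6       375.00       260.6499     1,563.8997
  7    50,375.00    32,954.3301   230,680.3109
  Σ                 34,783.9310   236,761.1317
Price P = Σ PV = 34,783.9310.
Macaulay duration = Σ(t·PV) / P = 236,761.1317 / 34,783.9310 = 6.80662 years.

6.8066 years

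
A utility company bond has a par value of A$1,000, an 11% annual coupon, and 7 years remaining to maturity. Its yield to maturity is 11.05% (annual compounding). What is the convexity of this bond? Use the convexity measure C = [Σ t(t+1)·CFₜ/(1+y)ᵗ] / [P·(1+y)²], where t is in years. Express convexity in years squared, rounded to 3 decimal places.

30.404

With y = 0.1105:
  t   CF        PV=CF/(1+0.1105)^t    t·PV        t(t+1)·PV
  1       110.00        99.0545        99.0545         198.1090
  2       110.00        89.1981       178.3962         535.1885
  3       110.00        80.3225       240.9674         963.8695
  4       110.00        72.3300       289.3200       1,446.5999
  5       110.00        65.1328       325.6641       1,953.9845
  6       110.00        58.6518       351.9108       2,463.3754
  7     1,110.00       532.9581     3,730.7065      29,845.6516
  Σ                    997.6477     5,216.0193      37,406.7785
P = 997.6477.
Convexity = Σ t(t+1)·PV / [P·(1+y)²] = 37,406.7785 / (997.6477 × 1.233210) = 30.40437.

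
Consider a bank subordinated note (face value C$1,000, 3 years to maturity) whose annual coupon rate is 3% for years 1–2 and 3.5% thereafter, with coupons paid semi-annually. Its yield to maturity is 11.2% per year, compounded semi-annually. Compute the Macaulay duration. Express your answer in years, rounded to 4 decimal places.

Periodic yield y = 0.056. Discount each cash flow and weight by its period:
  t   CF        PV=CF/(1+0.056)^t    t·PV
  1        15.00        14.2045        14.2045
  2        15.00        13.4513        26.9025
  3        15.00        12.7379        38.2138
  4        15.00        12.0625        48.2498
  5        17.50        13.3266        66.6329
  6     1,017.50       733.7547     4,402.5283
  Σ                    799.5375     4,596.7319
Price P = Σ PV = 799.5375.
Macaulay duration = Σ(t·PV) / P = 4,596.7319 / 799.5375 = 5.74924 half-year periods.
In years: 5.74924 / 2 = 2.87462 years.

2.8746 years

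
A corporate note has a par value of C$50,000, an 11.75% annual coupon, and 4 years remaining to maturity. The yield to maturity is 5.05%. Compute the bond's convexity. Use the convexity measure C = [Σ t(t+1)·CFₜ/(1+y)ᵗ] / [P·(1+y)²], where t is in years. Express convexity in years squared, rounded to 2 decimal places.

14.96

With y = 0.0505:
  t   CF        PV=CF/(1+0.0505)^t    t·PV        t(t+1)·PV
  1     5,875.00     5,592.5750     5,592.5750      11,185.1499
  2     5,875.00     5,323.7268    10,647.4535      31,942.3606
  3     5,875.00     5,067.8027    15,203.4082      60,813.6327
  4    55,875.00    45,881.0459   183,524.1835     917,620.9174
  Σ                 61,865.1503   214,967.6201   1,021,562.0606
P = 61,865.1503.
Convexity = Σ t(t+1)·PV / [P·(1+y)²] = 1,021,562.0606 / (61,865.1503 × 1.103550) = 14.96327.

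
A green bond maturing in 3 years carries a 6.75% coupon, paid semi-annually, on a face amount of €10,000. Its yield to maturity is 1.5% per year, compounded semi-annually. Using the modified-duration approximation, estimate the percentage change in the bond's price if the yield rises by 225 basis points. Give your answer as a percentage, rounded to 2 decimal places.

-6.22%

Periodic yield y = 0.0075. Modified duration first:
  t   CF        PV=CF/(1+0.0075)^t    t·PV
  1       337.50       334.9876       334.9876
  2       337.50       332.4939       664.9878
  3       337.50       330.0187       990.0562
  4       337.50       327.5620     1,310.2481
  5       337.50       325.1236     1,625.6180
  6    10,337.50     9,884.2835    59,305.7011
  Σ                 11,534.4694    64,231.5988
P = 11,534.4694; D_Mac = 5.56867 half-year periods = 2.78433 yrs; D_mod = 2.78433/(1+0.0075) = 2.76361 yrs.
ΔP/P ≈ -D_mod · Δy = -2.76361 × (+0.0225) = -0.062181 = -6.2181%.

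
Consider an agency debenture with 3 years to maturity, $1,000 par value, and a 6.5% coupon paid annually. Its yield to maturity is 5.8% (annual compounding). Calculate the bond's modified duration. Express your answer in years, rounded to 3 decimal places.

2.668 years

Periodic yield y = 0.058. First find Macaulay duration:
  t   CF        PV=CF/(1+0.058)^t    t·PV
  1        65.00        61.4367        61.4367
  2        65.00        58.0687       116.1374
  3     1,065.00       899.2752     2,697.8255
  Σ                  1,018.7805     2,875.3996
P = 1,018.7805; Macaulay duration = 2,875.3996 / 1,018.7805 = 2.82239 years.
Modified duration = D_Mac / (1 + y) = 2.82239 / 1.058 = 2.66767 years.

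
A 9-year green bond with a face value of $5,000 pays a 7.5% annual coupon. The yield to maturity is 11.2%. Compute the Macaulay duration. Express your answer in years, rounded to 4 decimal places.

Periodic yield y = 0.112. Discount each cash flow and weight by its year:
  t   CF        PV=CF/(1+0.112)^t    t·PV
  1       375.00       337.2302       337.2302
  2       375.00       303.2646       606.5292
  3       375.00       272.7199       818.1598
  4       375.00       245.2518       981.0070
  5       375.00       220.5501     1,102.7507
  6       375.00       198.3365     1,190.0187
  7       375.00       178.3601     1,248.5208
  8       375.00       160.3958     1,283.1663
  9     5,375.00     2,067.4518    18,607.0658
  Σ                  3,983.5608    26,174.4486
Price P = Σ PV = 3,983.5608.
Macaulay duration = Σ(t·PV) / P = 26,174.4486 / 3,983.5608 = 6.57062 years.

6.5706 years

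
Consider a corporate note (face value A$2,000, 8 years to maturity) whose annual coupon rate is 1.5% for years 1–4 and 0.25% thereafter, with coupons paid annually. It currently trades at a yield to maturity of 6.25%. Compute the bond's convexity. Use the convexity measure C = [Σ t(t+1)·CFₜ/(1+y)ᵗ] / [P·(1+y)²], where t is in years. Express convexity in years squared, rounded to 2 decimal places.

59.33

With y = 0.0625:
  t   CF        PV=CF/(1+0.0625)^t    t·PV        t(t+1)·PV
  1        30.00        28.2353        28.2353          56.4706
  2        30.00        26.5744        53.1488         159.4464
  3        30.00        25.0112        75.0336         300.1343
  4        30.00        23.5399        94.1598         470.7990
  5         5.00         3.6925        18.4627         110.7762
  6         5.00         3.4753        20.8520         145.9640
  7         5.00         3.2709        22.8963         183.1705
  8     2,005.00     1,234.4766     9,875.8129      88,882.3162
  Σ                  1,348.2762    10,188.6014      90,309.0772
P = 1,348.2762.
Convexity = Σ t(t+1)·PV / [P·(1+y)²] = 90,309.0772 / (1,348.2762 × 1.128906) = 59.33277.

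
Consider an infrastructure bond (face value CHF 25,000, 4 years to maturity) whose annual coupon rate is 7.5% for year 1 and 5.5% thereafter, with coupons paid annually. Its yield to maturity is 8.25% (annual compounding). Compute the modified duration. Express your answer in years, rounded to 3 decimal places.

3.352 years

Periodic yield y = 0.0825. First find Macaulay duration:
  t   CF        PV=CF/(1+0.0825)^t    t·PV
  1     1,875.00     1,732.1016     1,732.1016
  2     1,375.00     1,173.4022     2,346.8043
  3     1,375.00     1,083.9743     3,251.9229
  4    26,375.00    19,207.9426    76,831.7702
  Σ                 23,197.4206    84,162.5991
P = 23,197.4206; Macaulay duration = 84,162.5991 / 23,197.4206 = 3.62810 years.
Modified duration = D_Mac / (1 + y) = 3.62810 / 1.0825 = 3.35160 years.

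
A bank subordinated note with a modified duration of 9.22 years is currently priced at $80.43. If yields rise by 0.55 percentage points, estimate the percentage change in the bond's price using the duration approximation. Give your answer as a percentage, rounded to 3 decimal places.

Duration approximation: ΔP/P ≈ -D_mod · Δy = -9.22 × (+0.0055) = -0.050710.
As a percentage: -5.0710%.

-5.071%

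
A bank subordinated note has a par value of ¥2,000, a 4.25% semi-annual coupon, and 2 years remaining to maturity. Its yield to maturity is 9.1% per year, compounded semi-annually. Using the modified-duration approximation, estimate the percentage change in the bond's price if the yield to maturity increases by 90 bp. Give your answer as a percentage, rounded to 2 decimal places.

Periodic yield y = 0.0455. Modified duration first:
  t   CF        PV=CF/(1+0.0455)^t    t·PV
  1        42.50        40.6504        40.6504
  2        42.50        38.8813        77.7626
  3        42.50        37.1892       111.5676
  4     2,042.50     1,709.4874     6,837.9498
  Σ                  1,826.2084     7,067.9304
P = 1,826.2084; D_Mac = 3.87028 half-year periods = 1.93514 yrs; D_mod = 1.93514/(1+0.0455) = 1.85092 yrs.
ΔP/P ≈ -D_mod · Δy = -1.85092 × (+0.009) = -0.016658 = -1.6658%.

-1.67%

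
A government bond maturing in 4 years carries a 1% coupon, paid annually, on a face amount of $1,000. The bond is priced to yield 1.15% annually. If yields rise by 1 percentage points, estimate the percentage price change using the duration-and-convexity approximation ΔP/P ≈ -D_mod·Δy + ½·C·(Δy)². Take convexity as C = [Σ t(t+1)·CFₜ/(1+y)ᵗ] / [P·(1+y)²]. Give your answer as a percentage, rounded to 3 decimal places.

-3.800%

With y = 0.0115:
  t   CF        PV=CF/(1+0.0115)^t    t·PV        t(t+1)·PV
  1        10.00         9.8863         9.8863          19.7726
  2        10.00         9.7739        19.5478          58.6434
  3        10.00         9.6628        28.9884         115.9534
  4     1,010.00       964.8456     3,859.3824      19,296.9122
  Σ                    994.1686     3,917.8049      19,491.2817
P = 994.1686; D_Mac = 3.94079 yrs; D_mod = 3.89598 yrs; C = 19.16234.
Duration effect: -3.89598 × (+0.01) = -0.038960
Convexity effect: 0.5 × 19.16234 × (0.01)² = +0.0009581
ΔP/P ≈ -0.038960 + 0.0009581 = -0.038002 = -3.8002%.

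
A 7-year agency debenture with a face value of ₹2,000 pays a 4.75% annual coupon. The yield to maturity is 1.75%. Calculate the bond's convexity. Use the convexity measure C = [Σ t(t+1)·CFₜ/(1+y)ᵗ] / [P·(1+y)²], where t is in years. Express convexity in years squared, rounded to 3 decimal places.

45.913

With y = 0.0175:
  t   CF        PV=CF/(1+0.0175)^t    t·PV        t(t+1)·PV
  1        95.00        93.3661        93.3661         186.7322
  2        95.00        91.7603       183.5206         550.5617
  3        95.00        90.1821       270.5463       1,082.1852
  4        95.00        88.6311       354.5242       1,772.6212
  5        95.00        87.1067       435.5335       2,613.2007
  6        95.00        85.6085       513.6512       3,595.5587
  7     2,095.00     1,855.4237    12,987.9660     103,903.7278
  Σ                  2,392.0785    14,839.1079     113,704.5875
P = 2,392.0785.
Convexity = Σ t(t+1)·PV / [P·(1+y)²] = 113,704.5875 / (2,392.0785 × 1.035306) = 45.91279.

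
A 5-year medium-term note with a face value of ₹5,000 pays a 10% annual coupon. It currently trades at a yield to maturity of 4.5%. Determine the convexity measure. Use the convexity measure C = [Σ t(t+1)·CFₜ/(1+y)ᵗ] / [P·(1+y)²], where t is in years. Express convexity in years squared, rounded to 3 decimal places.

With y = 0.045:
  t   CF        PV=CF/(1+0.045)^t    t·PV        t(t+1)·PV
  1       500.00       478.4689       478.4689         956.9378
  2       500.00       457.8650       915.7300       2,747.1899
  3       500.00       438.1483     1,314.4449       5,257.7796
  4       500.00       419.2807     1,677.1227       8,385.6134
  5     5,500.00     4,413.4808    22,067.4038     132,404.4227
  Σ                  6,207.2436    26,453.1702     149,751.9434
P = 6,207.2436.
Convexity = Σ t(t+1)·PV / [P·(1+y)²] = 149,751.9434 / (6,207.2436 × 1.092025) = 22.09231.

22.092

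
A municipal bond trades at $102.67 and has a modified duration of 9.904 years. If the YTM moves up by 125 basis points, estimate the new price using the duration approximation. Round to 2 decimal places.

$89.96

Duration approximation: ΔP/P ≈ -D_mod · Δy = -9.904 × (+0.0125) = -0.123800.
New price ≈ 102.67 × (1 - 0.123800) = 89.959454.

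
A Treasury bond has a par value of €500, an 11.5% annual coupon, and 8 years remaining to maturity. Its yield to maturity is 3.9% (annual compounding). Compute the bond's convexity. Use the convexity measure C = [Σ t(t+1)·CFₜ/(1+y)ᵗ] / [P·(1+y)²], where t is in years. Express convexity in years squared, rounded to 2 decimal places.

45.77

With y = 0.039:
  t   CF        PV=CF/(1+0.039)^t    t·PV        t(t+1)·PV
  1        57.50        55.3417        55.3417         110.6833
  2        57.50        53.2644       106.5287         319.5862
  3        57.50        51.2650       153.7951         615.1803
  4        57.50        49.3407       197.3630         986.8148
  5        57.50        47.4887       237.4434       1,424.6604
  6        57.50        45.7061       274.2368       1,919.6579
  7        57.50        43.9905       307.9336       2,463.4686
  8       557.50       410.5069     3,284.0554      29,556.4988
  Σ                    756.9041     4,616.6977      37,396.5505
P = 756.9041.
Convexity = Σ t(t+1)·PV / [P·(1+y)²] = 37,396.5505 / (756.9041 × 1.079521) = 45.76775.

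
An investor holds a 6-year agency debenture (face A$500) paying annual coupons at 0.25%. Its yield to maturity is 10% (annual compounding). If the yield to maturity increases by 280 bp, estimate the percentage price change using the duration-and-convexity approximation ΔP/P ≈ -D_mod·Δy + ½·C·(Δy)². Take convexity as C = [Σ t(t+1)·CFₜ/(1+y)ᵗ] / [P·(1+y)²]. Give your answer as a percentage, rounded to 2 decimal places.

With y = 0.1:
  t   CF        PV=CF/(1+0.1)^t    t·PV        t(t+1)·PV
  1         1.25         1.1364         1.1364           2.2727
  2         1.25         1.0331         2.0661           6.1983
  3         1.25         0.9391         2.8174          11.2697
  4         1.25         0.8538         3.4151          17.0753
  5         1.25         0.7762         3.8808          23.2845
  6       501.25       282.9426     1,697.6553      11,883.5874
  Σ                    287.6810     1,710.9711      11,943.6881
P = 287.6810; D_Mac = 5.94746 yrs; D_mod = 5.40678 yrs; C = 34.31167.
Duration effect: -5.40678 × (+0.028) = -0.151390
Convexity effect: 0.5 × 34.31167 × (0.028)² = +0.0134502
ΔP/P ≈ -0.151390 + 0.0134502 = -0.137940 = -13.7940%.

-13.79%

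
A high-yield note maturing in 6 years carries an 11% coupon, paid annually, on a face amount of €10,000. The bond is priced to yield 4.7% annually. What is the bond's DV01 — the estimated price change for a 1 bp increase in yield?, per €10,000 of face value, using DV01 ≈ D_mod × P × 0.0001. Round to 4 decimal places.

€6.1628

Periodic yield y = 0.047.
  t   CF        PV=CF/(1+0.047)^t    t·PV
  1     1,100.00     1,050.6208     1,050.6208
  2     1,100.00     1,003.4583     2,006.9166
  3     1,100.00       958.4129     2,875.2386
  4     1,100.00       915.3896     3,661.5583
  5     1,100.00       874.2976     4,371.4879
  6    11,100.00     8,426.4159    50,558.4952
  Σ                 13,228.5950    64,524.3174
P = 13,228.5950; D_Mac = 4.87764 yrs; D_mod = 4.65868 yrs.
DV01 ≈ 4.65868 × 13,228.5950 × 0.0001 = 6.162781.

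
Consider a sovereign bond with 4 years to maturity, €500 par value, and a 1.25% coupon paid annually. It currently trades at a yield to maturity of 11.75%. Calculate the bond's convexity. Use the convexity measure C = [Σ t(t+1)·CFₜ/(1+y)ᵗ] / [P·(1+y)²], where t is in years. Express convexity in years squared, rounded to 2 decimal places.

With y = 0.1175:
  t   CF        PV=CF/(1+0.1175)^t    t·PV        t(t+1)·PV
  1         6.25         5.5928         5.5928          11.1857
  2         6.25         5.0048        10.0096          30.0287
  3         6.25         4.4785        13.4356          53.7426
  4       506.25       324.6197     1,298.4789       6,492.3946
  Σ                    339.6959     1,327.5170       6,587.3515
P = 339.6959.
Convexity = Σ t(t+1)·PV / [P·(1+y)²] = 6,587.3515 / (339.6959 × 1.248806) = 15.52836.

15.53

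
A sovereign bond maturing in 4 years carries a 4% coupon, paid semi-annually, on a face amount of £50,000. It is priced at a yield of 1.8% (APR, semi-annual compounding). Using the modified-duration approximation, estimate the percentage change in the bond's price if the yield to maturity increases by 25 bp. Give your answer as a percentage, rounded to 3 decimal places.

-0.929%

Periodic yield y = 0.009. Modified duration first:
  t   CF        PV=CF/(1+0.009)^t    t·PV
  1     1,000.00       991.0803       991.0803
  2     1,000.00       982.2401     1,964.4802
  3     1,000.00       973.4788     2,920.4364
  4     1,000.00       964.7956     3,859.1826
  5     1,000.00       956.1899     4,780.9497
  6     1,000.00       947.6610     5,685.9659
  7     1,000.00       939.2081     6,574.4568
  8    51,000.00    47,472.3626   379,778.9008
  Σ                 54,227.0165   406,555.4528
P = 54,227.0165; D_Mac = 7.49729 half-year periods = 3.74864 yrs; D_mod = 3.74864/(1+0.009) = 3.71521 yrs.
ΔP/P ≈ -D_mod · Δy = -3.71521 × (+0.0025) = -0.009288 = -0.9288%.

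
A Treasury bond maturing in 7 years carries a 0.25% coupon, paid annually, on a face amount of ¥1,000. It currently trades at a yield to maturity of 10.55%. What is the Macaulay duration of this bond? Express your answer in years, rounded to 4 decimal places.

6.9200 years

Periodic yield y = 0.1055. Discount each cash flow and weight by its year:
  t   CF        PV=CF/(1+0.1055)^t    t·PV
  1         2.50         2.2614         2.2614
  2         2.50         2.0456         4.0912
  3         2.50         1.8504         5.5512
  4         2.50         1.6738         6.6952
  5         2.50         1.5141         7.5704
  6         2.50         1.3696         8.2175
  7     1,002.50       496.7904     3,477.5325
  Σ                    507.5052     3,511.9193
Price P = Σ PV = 507.5052.
Macaulay duration = Σ(t·PV) / P = 3,511.9193 / 507.5052 = 6.91997 years.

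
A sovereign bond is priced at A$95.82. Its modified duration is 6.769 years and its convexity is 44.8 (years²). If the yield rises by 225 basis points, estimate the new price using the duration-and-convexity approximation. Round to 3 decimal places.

A$82.313

Duration effect: -D_mod·Δy = -6.769 × (+0.0225) = -0.1523025
Convexity effect: ½·C·(Δy)² = 0.5 × 44.8 × (0.0225)² = +0.0113400
ΔP/P ≈ -0.1523025 + 0.0113400 = -0.1409625
New price ≈ 95.82 × (1 - 0.1409625) = 82.31297325.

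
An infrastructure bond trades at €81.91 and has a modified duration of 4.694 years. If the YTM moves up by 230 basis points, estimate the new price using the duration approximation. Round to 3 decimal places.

€73.067

Duration approximation: ΔP/P ≈ -D_mod · Δy = -4.694 × (+0.023) = -0.107962.
New price ≈ 81.91 × (1 - 0.107962) = 73.06683258.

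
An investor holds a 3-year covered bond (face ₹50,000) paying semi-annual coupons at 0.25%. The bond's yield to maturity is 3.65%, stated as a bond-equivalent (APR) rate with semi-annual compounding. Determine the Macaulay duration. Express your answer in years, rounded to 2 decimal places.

Periodic yield y = 0.01825. Discount each cash flow and weight by its period:
  t   CF        PV=CF/(1+0.01825)^t    t·PV
  1        62.50        61.3798        61.3798
  2        62.50        60.2797       120.5594
  3        62.50        59.1993       177.5980
  4        62.50        58.1383       232.5532
  5        62.50        57.0963       285.4815
  6    50,062.50    44,914.4433   269,486.6597
  Σ                 45,210.5367   270,364.2316
Price P = Σ PV = 45,210.5367.
Macaulay duration = Σ(t·PV) / P = 270,364.2316 / 45,210.5367 = 5.98012 half-year periods.
In years: 5.98012 / 2 = 2.99006 years.

2.99 years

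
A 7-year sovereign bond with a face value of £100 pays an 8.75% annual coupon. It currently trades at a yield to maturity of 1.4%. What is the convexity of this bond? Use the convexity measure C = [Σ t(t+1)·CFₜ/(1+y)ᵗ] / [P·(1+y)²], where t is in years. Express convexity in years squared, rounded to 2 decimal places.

With y = 0.014:
  t   CF        PV=CF/(1+0.014)^t    t·PV        t(t+1)·PV
  1         8.75         8.6292         8.6292          17.2584
  2         8.75         8.5101        17.0201          51.0603
  3         8.75         8.3926        25.1777         100.7107
  4         8.75         8.2767        33.1067         165.5336
  5         8.75         8.1624        40.8120         244.8722
  6         8.75         8.0497        48.2983         338.0879
  7       108.75        98.6651       690.6557       5,525.2459
  Σ                    148.6857       863.6997       6,442.7689
P = 148.6857.
Convexity = Σ t(t+1)·PV / [P·(1+y)²] = 6,442.7689 / (148.6857 × 1.028196) = 42.14319.

42.14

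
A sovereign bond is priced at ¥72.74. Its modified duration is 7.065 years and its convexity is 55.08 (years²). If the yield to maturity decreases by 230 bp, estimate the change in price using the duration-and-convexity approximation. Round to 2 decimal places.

+¥12.88

Duration effect: -D_mod·Δy = -7.065 × (-0.023) = +0.162495
Convexity effect: ½·C·(Δy)² = 0.5 × 55.08 × (-0.023)² = +0.01456866
ΔP/P ≈ +0.162495 + 0.01456866 = +0.17706366
ΔP ≈ 72.74 × (+0.17706366) = +12.8796106284.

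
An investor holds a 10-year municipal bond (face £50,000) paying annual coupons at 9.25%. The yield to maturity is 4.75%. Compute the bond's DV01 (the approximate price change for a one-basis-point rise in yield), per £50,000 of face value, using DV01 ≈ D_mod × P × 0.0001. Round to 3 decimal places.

Periodic yield y = 0.0475.
  t   CF        PV=CF/(1+0.0475)^t    t·PV
  1     4,625.00     4,415.2745     4,415.2745
  2     4,625.00     4,215.0592     8,430.1183
  3     4,625.00     4,023.9228    12,071.7685
  4     4,625.00     3,841.4538    15,365.8151
  5     4,625.00     3,667.2590    18,336.2948
  6     4,625.00     3,500.9632    21,005.7793
  7     4,625.00     3,342.2083    23,395.4582
  8     4,625.00     3,190.6523    25,525.2187
  9     4,625.00     3,045.9688    27,413.7193
  10   54,625.00    34,344.0204   343,440.2041
  Σ                 67,586.7823   499,399.6507
P = 67,586.7823; D_Mac = 7.38901 yrs; D_mod = 7.05395 yrs.
DV01 ≈ 7.05395 × 67,586.7823 × 0.0001 = 47.675384.

£47.675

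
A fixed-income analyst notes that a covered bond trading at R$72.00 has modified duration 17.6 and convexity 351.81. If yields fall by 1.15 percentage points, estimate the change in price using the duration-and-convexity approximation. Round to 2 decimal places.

Duration effect: -D_mod·Δy = -17.6 × (-0.0115) = +0.202400
Convexity effect: ½·C·(Δy)² = 0.5 × 351.81 × (-0.0115)² = +0.02326343625
ΔP/P ≈ +0.202400 + 0.02326343625 = +0.22566343625
ΔP ≈ 72.00 × (+0.22566343625) = +16.24776741.

+R$16.25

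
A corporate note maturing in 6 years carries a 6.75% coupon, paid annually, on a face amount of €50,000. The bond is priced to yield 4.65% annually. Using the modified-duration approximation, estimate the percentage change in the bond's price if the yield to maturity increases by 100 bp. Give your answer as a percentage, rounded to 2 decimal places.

Periodic yield y = 0.0465. Modified duration first:
  t   CF        PV=CF/(1+0.0465)^t    t·PV
  1     3,375.00     3,225.0358     3,225.0358
  2     3,375.00     3,081.7351     6,163.4703
  3     3,375.00     2,944.8019     8,834.4056
  4     3,375.00     2,813.9530    11,255.8122
  5     3,375.00     2,688.9183    13,444.5917
  6    53,375.00    40,635.2085   243,811.2507
  Σ                 55,389.6527   286,734.5663
P = 55,389.6527; D_Mac = 5.17668 yrs; D_mod = 5.17668/(1+0.0465) = 4.94666 yrs.
ΔP/P ≈ -D_mod · Δy = -4.94666 × (+0.01) = -0.049467 = -4.9467%.

-4.95%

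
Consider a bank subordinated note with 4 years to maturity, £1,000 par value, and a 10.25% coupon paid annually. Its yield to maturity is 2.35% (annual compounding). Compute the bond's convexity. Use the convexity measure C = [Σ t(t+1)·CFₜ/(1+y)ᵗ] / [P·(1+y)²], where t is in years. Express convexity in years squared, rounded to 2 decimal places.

With y = 0.0235:
  t   CF        PV=CF/(1+0.0235)^t    t·PV        t(t+1)·PV
  1       102.50       100.1466       100.1466         200.2931
  2       102.50        97.8471       195.6943         587.0829
  3       102.50        95.6005       286.8016       1,147.2064
  4     1,102.50     1,004.6787     4,018.7149      20,093.5747
  Σ                  1,298.2730     4,601.3574      22,028.1571
P = 1,298.2730.
Convexity = Σ t(t+1)·PV / [P·(1+y)²] = 22,028.1571 / (1,298.2730 × 1.047552) = 16.19707.

16.20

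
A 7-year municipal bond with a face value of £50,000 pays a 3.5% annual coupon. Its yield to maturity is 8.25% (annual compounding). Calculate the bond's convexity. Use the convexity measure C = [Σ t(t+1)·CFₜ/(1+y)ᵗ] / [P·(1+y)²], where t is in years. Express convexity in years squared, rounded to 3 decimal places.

40.680

With y = 0.0825:
  t   CF        PV=CF/(1+0.0825)^t    t·PV        t(t+1)·PV
  1     1,750.00     1,616.6282     1,616.6282       3,233.2564
  2     1,750.00     1,493.4209     2,986.8419       8,960.5257
  3     1,750.00     1,379.6036     4,138.8109      16,555.2438
  4     1,750.00     1,274.4606     5,097.8426      25,489.2129
  5     1,750.00     1,177.3308     5,886.6542      35,319.9255
  6     1,750.00     1,087.6036     6,525.6213      45,679.3493
  7    51,750.00    29,710.8460   207,975.9223   1,663,807.3786
  Σ                 37,739.8939   234,228.3215   1,799,044.8920
P = 37,739.8939.
Convexity = Σ t(t+1)·PV / [P·(1+y)²] = 1,799,044.8920 / (37,739.8939 × 1.171806) = 40.68043.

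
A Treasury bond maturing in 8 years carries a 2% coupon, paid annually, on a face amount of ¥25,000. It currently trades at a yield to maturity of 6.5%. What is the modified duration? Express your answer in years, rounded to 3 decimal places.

6.909 years

Periodic yield y = 0.065. First find Macaulay duration:
  t   CF        PV=CF/(1+0.065)^t    t·PV
  1       500.00       469.4836       469.4836
  2       500.00       440.8296       881.6593
  3       500.00       413.9245     1,241.7736
  4       500.00       388.6615     1,554.6462
  5       500.00       364.9404     1,824.7021
  6       500.00       342.6671     2,056.0024
  7       500.00       321.7531     2,252.2718
  8    25,500.00    15,407.8953   123,263.1623
  Σ                 18,150.1552   133,543.7011
P = 18,150.1552; Macaulay duration = 133,543.7011 / 18,150.1552 = 7.35772 years.
Modified duration = D_Mac / (1 + y) = 7.35772 / 1.065 = 6.90865 years.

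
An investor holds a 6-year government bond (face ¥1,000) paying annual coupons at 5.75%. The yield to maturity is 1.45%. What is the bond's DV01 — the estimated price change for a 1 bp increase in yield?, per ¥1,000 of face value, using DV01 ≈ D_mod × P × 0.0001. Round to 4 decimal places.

Periodic yield y = 0.0145.
  t   CF        PV=CF/(1+0.0145)^t    t·PV
  1        57.50        56.6782        56.6782
  2        57.50        55.8681       111.7362
  3        57.50        55.0696       165.2087
  4        57.50        54.2825       217.1299
  5        57.50        53.5066       267.5331
  6     1,057.50       969.9918     5,819.9509
  Σ                  1,245.3967     6,638.2369
P = 1,245.3967; D_Mac = 5.33022 yrs; D_mod = 5.25404 yrs.
DV01 ≈ 5.25404 × 1,245.3967 × 0.0001 = 0.654336.

¥0.6543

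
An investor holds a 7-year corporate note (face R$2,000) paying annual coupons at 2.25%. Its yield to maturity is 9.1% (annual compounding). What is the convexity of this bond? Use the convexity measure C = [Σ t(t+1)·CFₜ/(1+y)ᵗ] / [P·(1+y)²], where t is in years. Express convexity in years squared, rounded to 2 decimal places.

41.98

With y = 0.091:
  t   CF        PV=CF/(1+0.091)^t    t·PV        t(t+1)·PV
  1        45.00        41.2466        41.2466          82.4931
  2        45.00        37.8062        75.6124         226.8372
  3        45.00        34.6528       103.9584         415.8335
  4        45.00        31.7624       127.0497         635.2483
  5        45.00        29.1131       145.5656         873.3936
  6        45.00        26.6848       160.1088       1,120.7617
  7     2,045.00     1,111.5271     7,780.6897      62,245.5180
  Σ                  1,312.7930     8,434.2312      65,600.0855
P = 1,312.7930.
Convexity = Σ t(t+1)·PV / [P·(1+y)²] = 65,600.0855 / (1,312.7930 × 1.190281) = 41.98157.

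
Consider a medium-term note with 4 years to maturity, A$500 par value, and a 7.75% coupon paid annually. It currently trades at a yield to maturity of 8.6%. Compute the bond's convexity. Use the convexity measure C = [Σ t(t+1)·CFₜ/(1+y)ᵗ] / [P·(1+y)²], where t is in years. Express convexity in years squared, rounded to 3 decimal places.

With y = 0.086:
  t   CF        PV=CF/(1+0.086)^t    t·PV        t(t+1)·PV
  1        38.75        35.6814        35.6814          71.3628
  2        38.75        32.8558        65.7116         197.1348
  3        38.75        30.2540        90.7619         363.0475
  4       538.75       387.3183     1,549.2731       7,746.3654
  Σ                    486.1094     1,741.4280       8,377.9105
P = 486.1094.
Convexity = Σ t(t+1)·PV / [P·(1+y)²] = 8,377.9105 / (486.1094 × 1.179396) = 14.61309.

14.613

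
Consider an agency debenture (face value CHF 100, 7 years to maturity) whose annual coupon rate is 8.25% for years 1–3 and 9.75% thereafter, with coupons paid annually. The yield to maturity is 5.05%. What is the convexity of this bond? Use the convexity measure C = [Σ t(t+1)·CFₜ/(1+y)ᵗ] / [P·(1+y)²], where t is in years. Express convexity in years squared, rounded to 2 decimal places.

With y = 0.0505:
  t   CF        PV=CF/(1+0.0505)^t    t·PV        t(t+1)·PV
  1         8.25         7.8534         7.8534          15.7068
  2         8.25         7.4759        14.9517          44.8552
  3         8.25         7.1165        21.3495          85.3979
  4         9.75         8.0061        32.0244         160.1218
  5         9.75         7.6212        38.1061         228.6365
  6         9.75         7.2548        43.5291         304.7036
  7       109.75        77.7378       544.1645       4,353.3157
  Σ                    123.0657       701.9786       5,192.7374
P = 123.0657.
Convexity = Σ t(t+1)·PV / [P·(1+y)²] = 5,192.7374 / (123.0657 × 1.103550) = 38.23554.

38.24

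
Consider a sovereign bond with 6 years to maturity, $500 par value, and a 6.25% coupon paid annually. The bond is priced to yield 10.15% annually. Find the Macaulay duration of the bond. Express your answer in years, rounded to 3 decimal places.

Periodic yield y = 0.1015. Discount each cash flow and weight by its year:
  t   CF        PV=CF/(1+0.1015)^t    t·PV
  1        31.25        28.3704        28.3704
  2        31.25        25.7562        51.5123
  3        31.25        23.3828        70.1484
  4        31.25        21.2281        84.9126
  5        31.25        19.2720        96.3602
  6       531.25       297.4349     1,784.6094
  Σ                    415.4444     2,115.9133
Price P = Σ PV = 415.4444.
Macaulay duration = Σ(t·PV) / P = 2,115.9133 / 415.4444 = 5.09313 years.

5.093 years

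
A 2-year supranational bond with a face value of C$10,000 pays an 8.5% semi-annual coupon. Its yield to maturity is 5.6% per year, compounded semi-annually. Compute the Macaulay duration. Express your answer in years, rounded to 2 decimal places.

Periodic yield y = 0.028. Discount each cash flow and weight by its period:
  t   CF        PV=CF/(1+0.028)^t    t·PV
  1       425.00       413.4241       413.4241
  2       425.00       402.1635       804.3271
  3       425.00       391.2097     1,173.6290
  4    10,425.00     9,334.7696    37,339.0786
  Σ                 10,541.5670    39,730.4588
Price P = Σ PV = 10,541.5670.
Macaulay duration = Σ(t·PV) / P = 39,730.4588 / 10,541.5670 = 3.76893 half-year periods.
In years: 3.76893 / 2 = 1.88447 years.

1.88 years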